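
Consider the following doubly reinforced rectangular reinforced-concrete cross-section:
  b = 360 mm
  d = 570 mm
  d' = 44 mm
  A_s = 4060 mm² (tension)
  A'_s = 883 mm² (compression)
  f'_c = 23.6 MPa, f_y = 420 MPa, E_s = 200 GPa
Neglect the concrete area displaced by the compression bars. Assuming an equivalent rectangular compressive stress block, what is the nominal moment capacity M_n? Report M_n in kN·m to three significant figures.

M_n ≈ 832 kN·m

Assume both tension and compression steel yield.
Net tension couple steel: A_s − A'_s = 3177 mm².
a = (A_s − A'_s) f_y / (0.85 f'_c b) = 1334340/(0.85 × 23.6 × 360) = 184.77 mm.
c = a/β₁ = 184.77/0.85 = 217.38 mm; ε'_s = 0.003(c − d')/c = 0.0024 ≥ f_y/E_s = 0.0021, so compression steel does yield.
M_n = (A_s − A'_s) f_y (d − a/2) + A'_s f_y (d − d') = [1334340 × (570 − 92.385) + 370860 × (570 − 44)] × 10⁻⁶ = 637.30 + 195.07 = 832.37 kN·m.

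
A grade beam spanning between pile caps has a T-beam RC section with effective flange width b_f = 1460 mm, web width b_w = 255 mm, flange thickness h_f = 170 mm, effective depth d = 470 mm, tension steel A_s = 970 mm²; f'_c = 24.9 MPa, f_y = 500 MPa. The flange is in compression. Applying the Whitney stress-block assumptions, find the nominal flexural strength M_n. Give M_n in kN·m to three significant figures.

M_n ≈ 224 kN·m

Tension: T = A_s f_y = 970 × 500 = 485000 N.
Try a within the flange: a = T/(0.85 f'_c b_f) = 485000/(0.85 × 24.9 × 1460) = 15.70 mm.
Since a = 15.70 ≤ h_f = 170 mm, the stress block lies entirely in the flange; analyse as a rectangular beam of width b_f.
M_n = T(d − a/2) = 485000 × (470 − 7.85) = 224.14 × 10⁶ N·mm.
M_n = 224.14 kN·m.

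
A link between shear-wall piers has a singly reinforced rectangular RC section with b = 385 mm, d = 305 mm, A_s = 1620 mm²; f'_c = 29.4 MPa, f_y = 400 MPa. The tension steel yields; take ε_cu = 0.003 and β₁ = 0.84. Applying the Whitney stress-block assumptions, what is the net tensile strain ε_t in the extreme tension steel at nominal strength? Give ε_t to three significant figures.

a = A_s f_y/(0.85 f'_c b) = 67.35 mm.
β₁ = 0.84, so c = a/β₁ = 67.35/0.84 = 80.18 mm.
From the linear strain diagram with ε_cu = 0.003: ε_t = 0.003 (d − c)/c = 0.003 × (305 − 80.18)/80.18 = 0.00841.
Since ε_t ≥ 0.005, the section is tension-controlled.

ε_t ≈ 0.00841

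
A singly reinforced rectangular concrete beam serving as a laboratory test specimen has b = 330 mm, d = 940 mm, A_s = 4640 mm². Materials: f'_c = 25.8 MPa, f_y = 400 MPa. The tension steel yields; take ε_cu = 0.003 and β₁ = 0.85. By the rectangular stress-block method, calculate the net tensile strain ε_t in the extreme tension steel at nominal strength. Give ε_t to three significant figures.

ε_t ≈ 0.00635

a = A_s f_y/(0.85 f'_c b) = 256.46 mm.
β₁ = 0.85, so c = a/β₁ = 256.46/0.85 = 301.72 mm.
From the linear strain diagram with ε_cu = 0.003: ε_t = 0.003 (d − c)/c = 0.003 × (940 − 301.72)/301.72 = 0.00635.
Since ε_t ≥ 0.005, the section is tension-controlled.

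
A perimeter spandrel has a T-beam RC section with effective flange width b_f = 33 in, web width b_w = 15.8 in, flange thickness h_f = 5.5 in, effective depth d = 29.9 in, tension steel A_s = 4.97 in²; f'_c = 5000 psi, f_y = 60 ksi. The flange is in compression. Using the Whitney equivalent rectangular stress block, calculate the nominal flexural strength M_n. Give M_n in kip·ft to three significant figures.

Tension: T = A_s f_y = 4.97 × 60 = 298.2 kips.
Try a within the flange: a = T/(0.85 f'_c b_f) = 298.2/(0.85 × 5 × 33) = 2.126 in.
Since a = 2.126 ≤ h_f = 5.5 in, the stress block lies entirely in the flange; analyse as a rectangular beam of width b_f.
M_n = T(d − a/2) = 298.2 × (29.9 − 1.063) = 8599.2 kip·in.
M_n = 8599.2/12 = 716.60 kip·ft.

M_n ≈ 717 kip·ft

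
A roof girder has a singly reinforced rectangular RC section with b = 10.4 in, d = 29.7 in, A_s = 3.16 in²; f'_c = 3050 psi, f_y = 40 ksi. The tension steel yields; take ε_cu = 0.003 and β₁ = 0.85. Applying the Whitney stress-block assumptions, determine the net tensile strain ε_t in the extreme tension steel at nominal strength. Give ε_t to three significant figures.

a = A_s f_y/(0.85 f'_c b) = 4.688 in.
β₁ = 0.85, so c = a/β₁ = 4.688/0.85 = 5.515 in.
From the linear strain diagram with ε_cu = 0.003: ε_t = 0.003 (d − c)/c = 0.003 × (29.7 − 5.515)/5.515 = 0.0132.
Since ε_t ≥ 0.005, the section is tension-controlled.

ε_t ≈ 0.0132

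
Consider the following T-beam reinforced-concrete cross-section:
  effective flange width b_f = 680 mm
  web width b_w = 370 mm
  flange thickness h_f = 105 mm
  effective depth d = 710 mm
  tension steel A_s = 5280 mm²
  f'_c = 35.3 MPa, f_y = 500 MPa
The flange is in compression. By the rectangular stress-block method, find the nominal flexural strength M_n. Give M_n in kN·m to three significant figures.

Tension: T = A_s f_y = 5280 × 500 = 2640000 N.
Try a within the flange: a = T/(0.85 f'_c b_f) = 2640000/(0.85 × 35.3 × 680) = 129.39 mm.
a = 129.39 > h_f = 105 mm: the block extends into the web. Split into flange-overhang and web parts.
C_f = 0.85 f'_c (b_f − b_w) h_f = 0.85 × 35.3 × (680 − 370) × 105 = 976663 N.
Remaining web compression depth: a_w = (T − C_f)/(0.85 f'_c b_w) = (2640000 − 976663)/(0.85 × 35.3 × 370) = 149.83 mm.
M_n = C_f(d − h_f/2) + (T − C_f)(d − a_w/2) = 976663 × (710 − 52.5) + 1663337 × (710 − 74.915) = 642.16 + 1056.36 = 1698.52 × 10⁶ N·mm.
M_n = 1698.52 kN·m.

M_n ≈ 1700 kN·m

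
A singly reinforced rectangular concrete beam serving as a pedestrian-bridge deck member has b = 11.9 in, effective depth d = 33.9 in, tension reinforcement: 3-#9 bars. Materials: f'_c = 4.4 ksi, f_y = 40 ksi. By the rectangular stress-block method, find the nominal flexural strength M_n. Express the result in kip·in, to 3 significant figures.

A_s = 3 × 1 = 3 in².
T = A_s f_y = 3 × 40 = 120 kips.
a = T/(0.85 f'_c b) = 120/(0.85 × 4.4 × 11.9) = 2.696 in.
M_n = T(d − a/2) = 120 × (33.9 − 1.348) = 3906.2 kip·in.

M_n ≈ 3910 kip·in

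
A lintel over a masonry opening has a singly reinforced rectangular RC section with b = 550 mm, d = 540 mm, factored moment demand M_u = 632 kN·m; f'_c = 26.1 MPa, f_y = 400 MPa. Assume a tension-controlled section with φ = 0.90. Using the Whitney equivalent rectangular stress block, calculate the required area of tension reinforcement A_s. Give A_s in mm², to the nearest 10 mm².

M_n = M_u/φ = 632/0.90 = 702.222 kN·m.
With M_n = 0.85 f'_c a b (d − a/2), solve the quadratic for a:
a = d − √(d² − 2M_n/(0.85 f'_c b)) = 540 − √(540² − 2 × 702.222×10⁶/(0.85 × 26.1 × 550)) = 119.88 mm.
A_s = 0.85 f'_c a b / f_y = 0.85 × 26.1 × 119.88 × 550 / 400 = 3656.9 mm².

A_s ≈ 3660 mm²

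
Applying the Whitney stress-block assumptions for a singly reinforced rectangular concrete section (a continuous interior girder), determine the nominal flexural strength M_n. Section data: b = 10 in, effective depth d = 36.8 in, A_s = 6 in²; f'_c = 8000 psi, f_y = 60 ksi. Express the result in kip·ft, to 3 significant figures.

M_n ≈ 1020 kip·ft

T = A_s f_y = 6 × 60 = 360 kips.
a = T/(0.85 f'_c b) = 360/(0.85 × 8 × 10) = 5.294 in.
M_n = T(d − a/2) = 360 × (36.8 − 2.647) = 12295.1 kip·in = 12295.1/12 = 1024.59 kip·ft.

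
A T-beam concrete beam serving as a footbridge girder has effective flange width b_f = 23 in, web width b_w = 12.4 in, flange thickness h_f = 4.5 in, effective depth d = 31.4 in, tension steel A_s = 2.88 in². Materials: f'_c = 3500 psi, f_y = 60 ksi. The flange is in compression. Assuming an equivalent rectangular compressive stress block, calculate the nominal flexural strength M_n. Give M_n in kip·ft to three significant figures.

M_n ≈ 434 kip·ft

Tension: T = A_s f_y = 2.88 × 60 = 172.8 kips.
Try a within the flange: a = T/(0.85 f'_c b_f) = 172.8/(0.85 × 3.5 × 23) = 2.525 in.
Since a = 2.525 ≤ h_f = 4.5 in, the stress block lies entirely in the flange; analyse as a rectangular beam of width b_f.
M_n = T(d − a/2) = 172.8 × (31.4 − 1.2625) = 5207.8 kip·in.
M_n = 5207.8/12 = 433.98 kip·ft.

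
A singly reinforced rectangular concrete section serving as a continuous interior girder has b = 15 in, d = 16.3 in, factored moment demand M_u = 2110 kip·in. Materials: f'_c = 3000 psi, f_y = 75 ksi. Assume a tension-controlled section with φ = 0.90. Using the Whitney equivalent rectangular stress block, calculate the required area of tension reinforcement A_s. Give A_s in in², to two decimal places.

M_n = M_u/φ = 2110/0.90 = 2344.44 kip·in.
From M_n = 0.85 f'_c a b (d − a/2):
a = d − √(d² − 2M_n/(0.85 f'_c b)) = 16.3 − √(16.3² − 2 × 2344.44/(0.85 × 3 × 15)) = 4.337 in.
A_s = 0.85 f'_c a b / f_y = 0.85 × 3 × 4.337 × 15 / 75 = 2.212 in².

A_s ≈ 2.21 in²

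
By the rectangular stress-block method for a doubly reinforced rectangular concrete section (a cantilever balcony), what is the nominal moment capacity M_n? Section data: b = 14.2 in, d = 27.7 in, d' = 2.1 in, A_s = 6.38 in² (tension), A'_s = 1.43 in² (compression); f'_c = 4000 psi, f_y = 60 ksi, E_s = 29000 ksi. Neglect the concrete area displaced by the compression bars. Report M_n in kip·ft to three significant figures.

Assume both steels yield.
a = (A_s − A'_s) f_y/(0.85 f'_c b) = (6.38 − 1.43) × 60/(0.85 × 4 × 14.2) = 6.152 in.
c = a/β₁ = 6.152/0.85 = 7.238 in; ε'_s = 0.003(c − d')/c = 0.0021 ≥ ε_y = 0.0021, so the compression steel yields.
M_n = (A_s − A'_s) f_y (d − a/2) + A'_s f_y (d − d') = 297 × (27.7 − 3.076) + 85.8 × (27.7 − 2.1) = 7313.3 + 2196.5 = 9509.8 kip·in = 9509.8/12 = 792.48 kip·ft.

M_n ≈ 792 kip·ft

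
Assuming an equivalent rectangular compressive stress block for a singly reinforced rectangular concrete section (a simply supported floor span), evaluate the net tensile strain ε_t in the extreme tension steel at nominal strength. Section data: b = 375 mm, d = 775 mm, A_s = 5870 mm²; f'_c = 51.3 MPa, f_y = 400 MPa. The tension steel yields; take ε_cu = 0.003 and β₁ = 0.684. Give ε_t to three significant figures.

a = A_s f_y/(0.85 f'_c b) = 143.59 mm.
β₁ = 0.684, so c = a/β₁ = 143.59/0.684 = 209.93 mm.
From the linear strain diagram with ε_cu = 0.003: ε_t = 0.003 (d − c)/c = 0.003 × (775 − 209.93)/209.93 = 0.00808.
Since ε_t ≥ 0.005, the section is tension-controlled.

ε_t ≈ 0.00808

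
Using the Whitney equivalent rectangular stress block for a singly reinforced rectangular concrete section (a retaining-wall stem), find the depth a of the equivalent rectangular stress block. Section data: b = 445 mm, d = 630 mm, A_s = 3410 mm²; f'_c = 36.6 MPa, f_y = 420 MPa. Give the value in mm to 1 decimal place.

T = A_s f_y = 3410 × 420 = 1432200 N = 1432.2 kN.
Setting C = 0.85 f'_c a b equal to T: a = 1432200/(0.85 × 36.6 × 445) = 103.5 mm.

a ≈ 103.5 mm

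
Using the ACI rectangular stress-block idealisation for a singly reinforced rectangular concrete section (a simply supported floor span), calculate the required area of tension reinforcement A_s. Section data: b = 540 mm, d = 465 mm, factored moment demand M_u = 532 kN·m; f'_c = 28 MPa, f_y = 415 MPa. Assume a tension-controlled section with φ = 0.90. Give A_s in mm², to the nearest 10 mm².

A_s ≈ 3480 mm²

M_n = M_u/φ = 532/0.90 = 591.111 kN·m.
With M_n = 0.85 f'_c a b (d − a/2), solve the quadratic for a:
a = d − √(d² − 2M_n/(0.85 f'_c b)) = 465 − √(465² − 2 × 591.111×10⁶/(0.85 × 28 × 540)) = 112.53 mm.
A_s = 0.85 f'_c a b / f_y = 0.85 × 28 × 112.53 × 540 / 415 = 3484.9 mm².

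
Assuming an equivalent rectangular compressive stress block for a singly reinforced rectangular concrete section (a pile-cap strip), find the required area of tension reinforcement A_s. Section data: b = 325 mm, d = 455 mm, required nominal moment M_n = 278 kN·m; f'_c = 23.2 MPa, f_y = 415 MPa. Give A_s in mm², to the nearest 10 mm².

With M_n = 0.85 f'_c a b (d − a/2), solve the quadratic for a:
a = d − √(d² − 2M_n/(0.85 f'_c b)) = 455 − √(455² − 2 × 278×10⁶/(0.85 × 23.2 × 325)) = 108.20 mm.
A_s = 0.85 f'_c a b / f_y = 0.85 × 23.2 × 108.20 × 325 / 415 = 1671.0 mm².

A_s ≈ 1670 mm²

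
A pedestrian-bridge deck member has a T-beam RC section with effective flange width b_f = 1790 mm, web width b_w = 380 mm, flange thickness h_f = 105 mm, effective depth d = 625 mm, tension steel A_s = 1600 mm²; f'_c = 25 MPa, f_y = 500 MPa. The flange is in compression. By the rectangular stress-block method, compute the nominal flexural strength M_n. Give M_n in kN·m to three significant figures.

Tension: T = A_s f_y = 1600 × 500 = 800000 N.
Try a within the flange: a = T/(0.85 f'_c b_f) = 800000/(0.85 × 25 × 1790) = 21.03 mm.
Since a = 21.03 ≤ h_f = 105 mm, the stress block lies entirely in the flange; analyse as a rectangular beam of width b_f.
M_n = T(d − a/2) = 800000 × (625 − 10.515) = 491.59 × 10⁶ N·mm.
M_n = 491.59 kN·m.

M_n ≈ 492 kN·m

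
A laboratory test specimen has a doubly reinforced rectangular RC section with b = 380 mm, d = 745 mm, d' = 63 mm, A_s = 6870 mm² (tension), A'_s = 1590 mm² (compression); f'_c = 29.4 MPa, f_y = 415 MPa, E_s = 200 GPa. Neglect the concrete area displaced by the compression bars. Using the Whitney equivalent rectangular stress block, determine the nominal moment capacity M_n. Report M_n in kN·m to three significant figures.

Assume both tension and compression steel yield.
Net tension couple steel: A_s − A'_s = 5280 mm².
a = (A_s − A'_s) f_y / (0.85 f'_c b) = 2191200/(0.85 × 29.4 × 380) = 230.74 mm.
c = a/β₁ = 230.74/0.84 = 274.69 mm; ε'_s = 0.003(c − d')/c = 0.0023 ≥ f_y/E_s = 0.0021, so compression steel does yield.
M_n = (A_s − A'_s) f_y (d − a/2) + A'_s f_y (d − d') = [2191200 × (745 − 115.37) + 659850 × (745 − 63)] × 10⁻⁶ = 1379.65 + 450.02 = 1829.67 kN·m.

M_n ≈ 1830 kN·m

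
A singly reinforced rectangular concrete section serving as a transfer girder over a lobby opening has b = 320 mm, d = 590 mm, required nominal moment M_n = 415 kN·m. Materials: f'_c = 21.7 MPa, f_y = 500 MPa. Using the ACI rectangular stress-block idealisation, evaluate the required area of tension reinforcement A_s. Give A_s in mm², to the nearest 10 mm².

A_s ≈ 1590 mm²

With M_n = 0.85 f'_c a b (d − a/2), solve the quadratic for a:
a = d − √(d² − 2M_n/(0.85 f'_c b)) = 590 − √(590² − 2 × 415×10⁶/(0.85 × 21.7 × 320)) = 134.50 mm.
A_s = 0.85 f'_c a b / f_y = 0.85 × 21.7 × 134.50 × 320 / 500 = 1587.7 mm².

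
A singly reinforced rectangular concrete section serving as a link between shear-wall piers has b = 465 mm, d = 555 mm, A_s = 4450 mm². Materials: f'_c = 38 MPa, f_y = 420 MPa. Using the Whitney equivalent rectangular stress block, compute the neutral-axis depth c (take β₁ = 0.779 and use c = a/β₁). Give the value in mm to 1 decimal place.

c ≈ 159.7 mm

T = A_s f_y = 4450 × 420 = 1869000 N = 1869 kN.
Setting C = 0.85 f'_c a b equal to T: a = 1869000/(0.85 × 38 × 465) = 124.438 mm.
With β₁ = 0.779, c = a/β₁ = 124.438/0.779 = 159.7 mm.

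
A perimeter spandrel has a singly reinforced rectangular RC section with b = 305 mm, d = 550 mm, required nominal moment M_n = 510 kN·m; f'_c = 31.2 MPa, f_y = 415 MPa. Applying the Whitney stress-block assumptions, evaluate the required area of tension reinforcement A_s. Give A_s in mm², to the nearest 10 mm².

A_s ≈ 2530 mm²

With M_n = 0.85 f'_c a b (d − a/2), solve the quadratic for a:
a = d − √(d² − 2M_n/(0.85 f'_c b)) = 550 − √(550² − 2 × 510×10⁶/(0.85 × 31.2 × 305)) = 130.00 mm.
A_s = 0.85 f'_c a b / f_y = 0.85 × 31.2 × 130.00 × 305 / 415 = 2533.8 mm².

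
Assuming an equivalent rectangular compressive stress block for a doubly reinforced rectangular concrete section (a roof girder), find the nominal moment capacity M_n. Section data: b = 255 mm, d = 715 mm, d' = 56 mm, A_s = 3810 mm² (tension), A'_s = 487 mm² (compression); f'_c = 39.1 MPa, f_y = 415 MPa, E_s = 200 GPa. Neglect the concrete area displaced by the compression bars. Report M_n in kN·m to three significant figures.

Assume both tension and compression steel yield.
Net tension couple steel: A_s − A'_s = 3323 mm².
a = (A_s − A'_s) f_y / (0.85 f'_c b) = 1379045/(0.85 × 39.1 × 255) = 162.72 mm.
c = a/β₁ = 162.72/0.771 = 211.05 mm; ε'_s = 0.003(c − d')/c = 0.0022 ≥ f_y/E_s = 0.0021, so compression steel does yield.
M_n = (A_s − A'_s) f_y (d − a/2) + A'_s f_y (d − d') = [1379045 × (715 − 81.36) + 202105 × (715 − 56)] × 10⁻⁶ = 873.82 + 133.19 = 1007.01 kN·m.

M_n ≈ 1010 kN·m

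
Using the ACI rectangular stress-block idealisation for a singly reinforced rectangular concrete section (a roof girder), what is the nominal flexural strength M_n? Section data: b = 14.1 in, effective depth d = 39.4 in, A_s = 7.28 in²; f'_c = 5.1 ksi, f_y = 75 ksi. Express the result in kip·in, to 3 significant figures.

T = A_s f_y = 7.28 × 75 = 546 kips.
a = T/(0.85 f'_c b) = 546/(0.85 × 5.1 × 14.1) = 8.933 in.
M_n = T(d − a/2) = 546 × (39.4 − 4.4665) = 19073.7 kip·in.

M_n ≈ 19100 kip·in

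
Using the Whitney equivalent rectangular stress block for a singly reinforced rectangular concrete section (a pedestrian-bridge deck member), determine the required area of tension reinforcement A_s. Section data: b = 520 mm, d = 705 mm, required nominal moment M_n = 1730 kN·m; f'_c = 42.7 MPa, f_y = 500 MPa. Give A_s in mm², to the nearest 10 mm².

A_s ≈ 5470 mm²

With M_n = 0.85 f'_c a b (d − a/2), solve the quadratic for a:
a = d − √(d² − 2M_n/(0.85 f'_c b)) = 705 − √(705² − 2 × 1730×10⁶/(0.85 × 42.7 × 520)) = 144.91 mm.
A_s = 0.85 f'_c a b / f_y = 0.85 × 42.7 × 144.91 × 520 / 500 = 5469.9 mm².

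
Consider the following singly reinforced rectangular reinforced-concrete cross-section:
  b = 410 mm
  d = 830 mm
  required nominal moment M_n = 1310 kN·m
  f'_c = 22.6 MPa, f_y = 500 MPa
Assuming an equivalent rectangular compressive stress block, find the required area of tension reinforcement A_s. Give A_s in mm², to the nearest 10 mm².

With M_n = 0.85 f'_c a b (d − a/2), solve the quadratic for a:
a = d − √(d² − 2M_n/(0.85 f'_c b)) = 830 − √(830² − 2 × 1310×10⁶/(0.85 × 22.6 × 410)) = 233.13 mm.
A_s = 0.85 f'_c a b / f_y = 0.85 × 22.6 × 233.13 × 410 / 500 = 3672.3 mm².

A_s ≈ 3670 mm²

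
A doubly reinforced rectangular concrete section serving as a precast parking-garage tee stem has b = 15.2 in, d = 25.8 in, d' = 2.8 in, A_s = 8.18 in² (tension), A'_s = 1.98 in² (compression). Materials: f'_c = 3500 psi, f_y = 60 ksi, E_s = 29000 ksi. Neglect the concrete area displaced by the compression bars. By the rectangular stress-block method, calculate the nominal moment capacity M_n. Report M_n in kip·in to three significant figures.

M_n ≈ 10800 kip·in

Assume both steels yield.
a = (A_s − A'_s) f_y/(0.85 f'_c b) = (8.18 − 1.98) × 60/(0.85 × 3.5 × 15.2) = 8.226 in.
c = a/β₁ = 8.226/0.85 = 9.678 in; ε'_s = 0.003(c − d')/c = 0.0021 ≥ ε_y = 0.0021, so the compression steel yields.
M_n = (A_s − A'_s) f_y (d − a/2) + A'_s f_y (d − d') = 372 × (25.8 − 4.113) + 118.8 × (25.8 − 2.8) = 8067.6 + 2732.4 = 10800.0 kip·in.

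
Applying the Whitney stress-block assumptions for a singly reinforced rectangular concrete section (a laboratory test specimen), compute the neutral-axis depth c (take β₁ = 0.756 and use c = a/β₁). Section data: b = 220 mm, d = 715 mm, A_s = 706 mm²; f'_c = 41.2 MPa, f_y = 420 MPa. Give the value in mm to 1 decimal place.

c ≈ 50.9 mm

T = A_s f_y = 706 × 420 = 296520 N = 296.52 kN.
Setting C = 0.85 f'_c a b equal to T: a = 296520/(0.85 × 41.2 × 220) = 38.487 mm.
With β₁ = 0.756, c = a/β₁ = 38.487/0.756 = 50.9 mm.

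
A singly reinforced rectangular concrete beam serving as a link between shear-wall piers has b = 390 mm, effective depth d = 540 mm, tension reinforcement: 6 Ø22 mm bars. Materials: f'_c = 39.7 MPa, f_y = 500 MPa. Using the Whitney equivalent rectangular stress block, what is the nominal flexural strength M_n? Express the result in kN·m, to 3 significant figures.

A_s = 6 × 380 = 2280 mm².
T = A_s f_y = 2280 × 500 = 1140000 N = 1140 kN.
From C = T: a = T/(0.85 f'_c b) = 1140000/(0.85 × 39.7 × 390) = 86.62 mm.
M_n = T(d − a/2) = 1140 kN × (540 − 43.31) mm = 566.23 kN·m.

M_n ≈ 566 kN·m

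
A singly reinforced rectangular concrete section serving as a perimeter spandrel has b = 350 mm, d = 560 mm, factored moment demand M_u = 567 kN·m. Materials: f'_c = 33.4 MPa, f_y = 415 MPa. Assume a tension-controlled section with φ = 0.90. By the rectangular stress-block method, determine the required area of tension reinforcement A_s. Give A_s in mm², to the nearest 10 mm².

A_s ≈ 3060 mm²

M_n = M_u/φ = 567/0.90 = 630 kN·m.
With M_n = 0.85 f'_c a b (d − a/2), solve the quadratic for a:
a = d − √(d² − 2M_n/(0.85 f'_c b)) = 560 − √(560² − 2 × 630×10⁶/(0.85 × 33.4 × 350)) = 127.80 mm.
A_s = 0.85 f'_c a b / f_y = 0.85 × 33.4 × 127.80 × 350 / 415 = 3060.0 mm².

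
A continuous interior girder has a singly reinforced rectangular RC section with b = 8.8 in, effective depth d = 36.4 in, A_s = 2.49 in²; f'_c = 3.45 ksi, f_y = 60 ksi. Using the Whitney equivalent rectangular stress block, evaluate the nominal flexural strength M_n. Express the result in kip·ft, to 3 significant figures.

M_n ≈ 417 kip·ft

T = A_s f_y = 2.49 × 60 = 149.4 kips.
a = T/(0.85 f'_c b) = 149.4/(0.85 × 3.45 × 8.8) = 5.789 in.
M_n = T(d − a/2) = 149.4 × (36.4 − 2.8945) = 5005.7 kip·in = 5005.7/12 = 417.14 kip·ft.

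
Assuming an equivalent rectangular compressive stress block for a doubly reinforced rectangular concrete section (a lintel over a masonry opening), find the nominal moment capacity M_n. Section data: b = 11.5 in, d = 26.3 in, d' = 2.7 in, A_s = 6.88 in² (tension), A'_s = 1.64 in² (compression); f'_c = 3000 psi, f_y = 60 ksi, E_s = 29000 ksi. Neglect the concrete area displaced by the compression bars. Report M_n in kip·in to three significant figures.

Assume both steels yield.
a = (A_s − A'_s) f_y/(0.85 f'_c b) = (6.88 − 1.64) × 60/(0.85 × 3 × 11.5) = 10.721 in.
c = a/β₁ = 10.721/0.85 = 12.613 in; ε'_s = 0.003(c − d')/c = 0.0024 ≥ ε_y = 0.0021, so the compression steel yields.
M_n = (A_s − A'_s) f_y (d − a/2) + A'_s f_y (d − d') = 314.4 × (26.3 − 5.3605) + 98.4 × (26.3 − 2.7) = 6583.4 + 2322.2 = 8905.6 kip·in.

M_n ≈ 8910 kip·in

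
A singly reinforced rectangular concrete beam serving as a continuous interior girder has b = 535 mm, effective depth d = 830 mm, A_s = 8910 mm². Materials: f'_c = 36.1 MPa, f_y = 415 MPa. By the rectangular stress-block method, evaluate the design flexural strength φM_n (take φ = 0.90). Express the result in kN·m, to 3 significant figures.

T = A_s f_y = 8910 × 415 = 3697650 N = 3697.65 kN.
From C = T: a = T/(0.85 f'_c b) = 3697650/(0.85 × 36.1 × 535) = 225.24 mm.
M_n = T(d − a/2) = 3697.65 kN × (830 − 112.62) mm = 2652.62 kN·m.
φM_n = 0.90 × 2652.62 = 2387.36 kN·m.

φM_n ≈ 2390 kN·m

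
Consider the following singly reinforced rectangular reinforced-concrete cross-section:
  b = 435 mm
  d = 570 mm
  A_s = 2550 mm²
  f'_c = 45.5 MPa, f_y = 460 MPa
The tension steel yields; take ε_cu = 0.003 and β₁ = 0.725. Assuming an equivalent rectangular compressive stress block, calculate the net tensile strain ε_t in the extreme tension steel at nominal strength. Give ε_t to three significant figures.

a = A_s f_y/(0.85 f'_c b) = 69.72 mm.
β₁ = 0.725, so c = a/β₁ = 69.72/0.725 = 96.17 mm.
From the linear strain diagram with ε_cu = 0.003: ε_t = 0.003 (d − c)/c = 0.003 × (570 − 96.17)/96.17 = 0.0148.
Since ε_t ≥ 0.005, the section is tension-controlled.

ε_t ≈ 0.0148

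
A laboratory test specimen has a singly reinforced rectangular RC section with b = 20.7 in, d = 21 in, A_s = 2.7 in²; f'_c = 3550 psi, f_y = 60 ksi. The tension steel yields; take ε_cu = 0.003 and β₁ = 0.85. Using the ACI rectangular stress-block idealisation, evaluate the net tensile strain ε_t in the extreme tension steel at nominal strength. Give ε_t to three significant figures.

a = A_s f_y/(0.85 f'_c b) = 2.594 in.
β₁ = 0.85, so c = a/β₁ = 2.594/0.85 = 3.052 in.
From the linear strain diagram with ε_cu = 0.003: ε_t = 0.003 (d − c)/c = 0.003 × (21 − 3.052)/3.052 = 0.0176.
Since ε_t ≥ 0.005, the section is tension-controlled.

ε_t ≈ 0.0176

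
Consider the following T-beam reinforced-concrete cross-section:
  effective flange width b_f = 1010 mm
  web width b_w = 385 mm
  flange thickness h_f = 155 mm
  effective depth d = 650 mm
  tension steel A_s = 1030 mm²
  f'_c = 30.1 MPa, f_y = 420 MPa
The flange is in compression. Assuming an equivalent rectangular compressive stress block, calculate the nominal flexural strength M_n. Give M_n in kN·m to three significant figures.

Tension: T = A_s f_y = 1030 × 420 = 432600 N.
Try a within the flange: a = T/(0.85 f'_c b_f) = 432600/(0.85 × 30.1 × 1010) = 16.74 mm.
Since a = 16.74 ≤ h_f = 155 mm, the stress block lies entirely in the flange; analyse as a rectangular beam of width b_f.
M_n = T(d − a/2) = 432600 × (650 − 8.37) = 277.57 × 10⁶ N·mm.
M_n = 277.57 kN·m.

M_n ≈ 278 kN·m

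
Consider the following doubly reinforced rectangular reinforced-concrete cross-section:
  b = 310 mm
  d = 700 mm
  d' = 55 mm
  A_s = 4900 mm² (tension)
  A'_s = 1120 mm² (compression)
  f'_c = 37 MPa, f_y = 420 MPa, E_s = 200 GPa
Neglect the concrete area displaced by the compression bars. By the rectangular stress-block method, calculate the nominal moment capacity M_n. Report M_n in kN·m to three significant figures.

M_n ≈ 1290 kN·m

Assume both tension and compression steel yield.
Net tension couple steel: A_s − A'_s = 3780 mm².
a = (A_s − A'_s) f_y / (0.85 f'_c b) = 1587600/(0.85 × 37 × 310) = 162.84 mm.
c = a/β₁ = 162.84/0.786 = 207.18 mm; ε'_s = 0.003(c − d')/c = 0.0022 ≥ f_y/E_s = 0.0021, so compression steel does yield.
M_n = (A_s − A'_s) f_y (d − a/2) + A'_s f_y (d − d') = [1587600 × (700 − 81.42) + 470400 × (700 − 55)] × 10⁻⁶ = 982.06 + 303.41 = 1285.47 kN·m.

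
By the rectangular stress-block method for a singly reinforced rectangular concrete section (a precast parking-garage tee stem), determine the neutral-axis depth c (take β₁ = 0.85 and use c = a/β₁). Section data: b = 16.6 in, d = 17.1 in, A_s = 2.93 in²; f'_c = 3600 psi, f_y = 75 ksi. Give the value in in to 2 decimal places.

c ≈ 5.09 in

T = A_s f_y = 2.93 × 75 = 219.75 kips.
a = T/(0.85 f'_c b) = 219.75/(0.85 × 3.6 × 16.6) = 4.3261 in.
With β₁ = 0.85, c = a/β₁ = 4.3261/0.85 = 5.09 in.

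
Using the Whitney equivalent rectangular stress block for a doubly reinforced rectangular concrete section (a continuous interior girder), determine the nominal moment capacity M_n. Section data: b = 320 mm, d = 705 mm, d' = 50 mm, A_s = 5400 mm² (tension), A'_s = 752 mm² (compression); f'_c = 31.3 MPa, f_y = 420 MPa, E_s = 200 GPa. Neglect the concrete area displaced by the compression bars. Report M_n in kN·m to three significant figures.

M_n ≈ 1360 kN·m

Assume both tension and compression steel yield.
Net tension couple steel: A_s − A'_s = 4648 mm².
a = (A_s − A'_s) f_y / (0.85 f'_c b) = 1952160/(0.85 × 31.3 × 320) = 229.30 mm.
c = a/β₁ = 229.30/0.826 = 277.60 mm; ε'_s = 0.003(c − d')/c = 0.0025 ≥ f_y/E_s = 0.0021, so compression steel does yield.
M_n = (A_s − A'_s) f_y (d − a/2) + A'_s f_y (d − d') = [1952160 × (705 − 114.65) + 315840 × (705 − 50)] × 10⁻⁶ = 1152.46 + 206.88 = 1359.34 kN·m.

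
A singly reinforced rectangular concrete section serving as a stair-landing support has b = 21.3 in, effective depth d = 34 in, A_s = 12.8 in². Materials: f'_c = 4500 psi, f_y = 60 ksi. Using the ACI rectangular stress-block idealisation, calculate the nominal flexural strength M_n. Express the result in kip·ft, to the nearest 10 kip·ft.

M_n ≈ 1870 kip·ft

T = A_s f_y = 12.8 × 60 = 768 kips.
a = T/(0.85 f'_c b) = 768/(0.85 × 4.5 × 21.3) = 9.426 in.
M_n = T(d − a/2) = 768 × (34 − 4.713) = 22492.4 kip·in = 22492.4/12 = 1874.37 kip·ft.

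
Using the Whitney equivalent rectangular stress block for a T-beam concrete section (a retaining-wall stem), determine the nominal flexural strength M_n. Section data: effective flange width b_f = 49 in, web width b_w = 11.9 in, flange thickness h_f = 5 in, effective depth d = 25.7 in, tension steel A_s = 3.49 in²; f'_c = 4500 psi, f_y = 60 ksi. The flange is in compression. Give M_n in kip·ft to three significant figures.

Tension: T = A_s f_y = 3.49 × 60 = 209.4 kips.
Try a within the flange: a = T/(0.85 f'_c b_f) = 209.4/(0.85 × 4.5 × 49) = 1.117 in.
Since a = 1.117 ≤ h_f = 5 in, the stress block lies entirely in the flange; analyse as a rectangular beam of width b_f.
M_n = T(d − a/2) = 209.4 × (25.7 − 0.5585) = 5264.6 kip·in.
M_n = 5264.6/12 = 438.72 kip·ft.

M_n ≈ 439 kip·ft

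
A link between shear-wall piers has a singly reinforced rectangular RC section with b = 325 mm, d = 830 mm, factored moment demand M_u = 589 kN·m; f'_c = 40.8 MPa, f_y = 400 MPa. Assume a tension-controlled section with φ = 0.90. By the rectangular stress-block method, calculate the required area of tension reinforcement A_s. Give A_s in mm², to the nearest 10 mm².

M_n = M_u/φ = 589/0.90 = 654.444 kN·m.
With M_n = 0.85 f'_c a b (d − a/2), solve the quadratic for a:
a = d − √(d² − 2M_n/(0.85 f'_c b)) = 830 − √(830² − 2 × 654.444×10⁶/(0.85 × 40.8 × 325)) = 73.18 mm.
A_s = 0.85 f'_c a b / f_y = 0.85 × 40.8 × 73.18 × 325 / 400 = 2062.0 mm².

A_s ≈ 2060 mm²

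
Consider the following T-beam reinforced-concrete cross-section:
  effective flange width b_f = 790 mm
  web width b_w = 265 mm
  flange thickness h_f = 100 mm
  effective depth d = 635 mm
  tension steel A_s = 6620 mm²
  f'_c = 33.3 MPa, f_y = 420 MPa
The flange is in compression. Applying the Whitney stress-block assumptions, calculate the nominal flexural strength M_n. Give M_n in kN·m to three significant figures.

Tension: T = A_s f_y = 6620 × 420 = 2780400 N.
Try a within the flange: a = T/(0.85 f'_c b_f) = 2780400/(0.85 × 33.3 × 790) = 124.34 mm.
a = 124.34 > h_f = 100 mm: the block extends into the web. Split into flange-overhang and web parts.
C_f = 0.85 f'_c (b_f − b_w) h_f = 0.85 × 33.3 × (790 − 265) × 100 = 1486013 N.
Remaining web compression depth: a_w = (T − C_f)/(0.85 f'_c b_w) = (2780400 − 1486013)/(0.85 × 33.3 × 265) = 172.57 mm.
M_n = C_f(d − h_f/2) + (T − C_f)(d − a_w/2) = 1486013 × (635 − 50) + 1294387 × (635 − 86.285) = 869.32 + 710.25 = 1579.57 × 10⁶ N·mm.
M_n = 1579.57 kN·m.

M_n ≈ 1580 kN·m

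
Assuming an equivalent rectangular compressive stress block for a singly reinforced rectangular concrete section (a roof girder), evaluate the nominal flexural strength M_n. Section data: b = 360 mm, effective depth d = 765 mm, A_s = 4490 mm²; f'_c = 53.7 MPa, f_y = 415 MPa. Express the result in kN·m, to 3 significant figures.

M_n ≈ 1320 kN·m

T = A_s f_y = 4490 × 415 = 1863350 N = 1863.35 kN.
From C = T: a = T/(0.85 f'_c b) = 1863350/(0.85 × 53.7 × 360) = 113.40 mm.
M_n = T(d − a/2) = 1863.35 kN × (765 − 56.7) mm = 1319.81 kN·m.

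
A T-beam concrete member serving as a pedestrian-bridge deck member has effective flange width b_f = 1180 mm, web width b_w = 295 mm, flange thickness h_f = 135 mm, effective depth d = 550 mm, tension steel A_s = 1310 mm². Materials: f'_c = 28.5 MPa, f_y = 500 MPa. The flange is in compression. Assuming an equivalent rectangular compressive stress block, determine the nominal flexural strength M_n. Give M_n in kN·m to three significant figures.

M_n ≈ 353 kN·m

Tension: T = A_s f_y = 1310 × 500 = 655000 N.
Try a within the flange: a = T/(0.85 f'_c b_f) = 655000/(0.85 × 28.5 × 1180) = 22.91 mm.
Since a = 22.91 ≤ h_f = 135 mm, the stress block lies entirely in the flange; analyse as a rectangular beam of width b_f.
M_n = T(d − a/2) = 655000 × (550 − 11.455) = 352.75 × 10⁶ N·mm.
M_n = 352.75 kN·m.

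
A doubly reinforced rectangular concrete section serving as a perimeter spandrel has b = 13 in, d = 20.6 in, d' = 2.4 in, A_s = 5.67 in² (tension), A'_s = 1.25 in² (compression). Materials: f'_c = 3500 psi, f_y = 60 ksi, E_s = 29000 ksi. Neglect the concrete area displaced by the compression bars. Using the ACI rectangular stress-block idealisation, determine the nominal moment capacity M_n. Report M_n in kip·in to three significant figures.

M_n ≈ 5920 kip·in

Assume both steels yield.
a = (A_s − A'_s) f_y/(0.85 f'_c b) = (5.67 − 1.25) × 60/(0.85 × 3.5 × 13) = 6.857 in.
c = a/β₁ = 6.857/0.85 = 8.067 in; ε'_s = 0.003(c − d')/c = 0.0021 ≥ ε_y = 0.0021, so the compression steel yields.
M_n = (A_s − A'_s) f_y (d − a/2) + A'_s f_y (d − d') = 265.2 × (20.6 − 3.4285) + 75 × (20.6 − 2.4) = 4553.9 + 1365.0 = 5918.9 kip·in.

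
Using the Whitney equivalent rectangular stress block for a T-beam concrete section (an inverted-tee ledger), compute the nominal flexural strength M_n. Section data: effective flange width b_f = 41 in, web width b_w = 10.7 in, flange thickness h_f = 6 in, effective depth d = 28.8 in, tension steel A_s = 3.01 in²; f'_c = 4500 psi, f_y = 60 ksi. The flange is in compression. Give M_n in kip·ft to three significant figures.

M_n ≈ 425 kip·ft

Tension: T = A_s f_y = 3.01 × 60 = 180.6 kips.
Try a within the flange: a = T/(0.85 f'_c b_f) = 180.6/(0.85 × 4.5 × 41) = 1.152 in.
Since a = 1.152 ≤ h_f = 6 in, the stress block lies entirely in the flange; analyse as a rectangular beam of width b_f.
M_n = T(d − a/2) = 180.6 × (28.8 − 0.576) = 5097.3 kip·in.
M_n = 5097.3/12 = 424.78 kip·ft.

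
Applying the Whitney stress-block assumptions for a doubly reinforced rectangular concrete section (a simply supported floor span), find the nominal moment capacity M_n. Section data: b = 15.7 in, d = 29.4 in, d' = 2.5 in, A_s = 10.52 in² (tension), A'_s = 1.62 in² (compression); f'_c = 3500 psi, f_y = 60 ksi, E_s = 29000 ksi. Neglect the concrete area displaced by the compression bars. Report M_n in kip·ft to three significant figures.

Assume both steels yield.
a = (A_s − A'_s) f_y/(0.85 f'_c b) = (10.52 − 1.62) × 60/(0.85 × 3.5 × 15.7) = 11.433 in.
c = a/β₁ = 11.433/0.85 = 13.451 in; ε'_s = 0.003(c − d')/c = 0.0024 ≥ ε_y = 0.0021, so the compression steel yields.
M_n = (A_s − A'_s) f_y (d − a/2) + A'_s f_y (d − d') = 534 × (29.4 − 5.7165) + 97.2 × (29.4 − 2.5) = 12647.0 + 2614.7 = 15261.7 kip·in = 15261.7/12 = 1271.81 kip·ft.

M_n ≈ 1270 kip·ft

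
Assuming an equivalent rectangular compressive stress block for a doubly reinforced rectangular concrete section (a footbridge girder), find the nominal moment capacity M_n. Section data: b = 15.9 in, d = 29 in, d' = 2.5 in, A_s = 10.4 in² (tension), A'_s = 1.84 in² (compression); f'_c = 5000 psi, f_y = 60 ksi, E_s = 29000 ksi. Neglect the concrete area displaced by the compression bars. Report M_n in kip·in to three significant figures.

Assume both steels yield.
a = (A_s − A'_s) f_y/(0.85 f'_c b) = (10.4 − 1.84) × 60/(0.85 × 5 × 15.9) = 7.600 in.
c = a/β₁ = 7.600/0.8 = 9.500 in; ε'_s = 0.003(c − d')/c = 0.0022 ≥ ε_y = 0.0021, so the compression steel yields.
M_n = (A_s − A'_s) f_y (d − a/2) + A'_s f_y (d − d') = 513.6 × (29 − 3.8) + 110.4 × (29 − 2.5) = 12942.7 + 2925.6 = 15868.3 kip·in.

M_n ≈ 15900 kip·in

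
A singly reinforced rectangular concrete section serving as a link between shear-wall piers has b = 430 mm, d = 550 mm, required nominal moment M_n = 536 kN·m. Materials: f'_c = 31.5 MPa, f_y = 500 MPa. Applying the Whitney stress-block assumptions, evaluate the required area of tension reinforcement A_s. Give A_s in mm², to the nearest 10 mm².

With M_n = 0.85 f'_c a b (d − a/2), solve the quadratic for a:
a = d − √(d² − 2M_n/(0.85 f'_c b)) = 550 − √(550² − 2 × 536×10⁶/(0.85 × 31.5 × 430)) = 92.41 mm.
A_s = 0.85 f'_c a b / f_y = 0.85 × 31.5 × 92.41 × 430 / 500 = 2127.9 mm².

A_s ≈ 2130 mm²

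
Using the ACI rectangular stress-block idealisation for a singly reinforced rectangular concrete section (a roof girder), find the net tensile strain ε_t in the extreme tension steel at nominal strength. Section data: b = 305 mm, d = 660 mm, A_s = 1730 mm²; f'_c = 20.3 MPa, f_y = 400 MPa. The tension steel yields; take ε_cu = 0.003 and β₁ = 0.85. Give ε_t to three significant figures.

ε_t ≈ 0.00980

a = A_s f_y/(0.85 f'_c b) = 131.49 mm.
β₁ = 0.85, so c = a/β₁ = 131.49/0.85 = 154.69 mm.
From the linear strain diagram with ε_cu = 0.003: ε_t = 0.003 (d − c)/c = 0.003 × (660 − 154.69)/154.69 = 0.00980.
Since ε_t ≥ 0.005, the section is tension-controlled.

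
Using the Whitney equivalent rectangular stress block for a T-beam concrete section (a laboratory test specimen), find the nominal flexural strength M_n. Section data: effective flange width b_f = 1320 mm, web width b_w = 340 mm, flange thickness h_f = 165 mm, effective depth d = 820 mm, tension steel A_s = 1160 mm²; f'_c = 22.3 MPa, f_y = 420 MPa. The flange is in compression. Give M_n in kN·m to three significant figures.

Tension: T = A_s f_y = 1160 × 420 = 487200 N.
Try a within the flange: a = T/(0.85 f'_c b_f) = 487200/(0.85 × 22.3 × 1320) = 19.47 mm.
Since a = 19.47 ≤ h_f = 165 mm, the stress block lies entirely in the flange; analyse as a rectangular beam of width b_f.
M_n = T(d − a/2) = 487200 × (820 − 9.735) = 394.76 × 10⁶ N·mm.
M_n = 394.76 kN·m.

M_n ≈ 395 kN·m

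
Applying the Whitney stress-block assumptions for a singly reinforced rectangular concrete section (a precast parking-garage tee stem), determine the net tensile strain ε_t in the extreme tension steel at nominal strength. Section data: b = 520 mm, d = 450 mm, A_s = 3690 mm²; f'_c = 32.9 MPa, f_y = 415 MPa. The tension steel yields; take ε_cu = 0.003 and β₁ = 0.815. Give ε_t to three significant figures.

a = A_s f_y/(0.85 f'_c b) = 105.31 mm.
β₁ = 0.815, so c = a/β₁ = 105.31/0.815 = 129.21 mm.
From the linear strain diagram with ε_cu = 0.003: ε_t = 0.003 (d − c)/c = 0.003 × (450 − 129.21)/129.21 = 0.00745.
Since ε_t ≥ 0.005, the section is tension-controlled.

ε_t ≈ 0.00745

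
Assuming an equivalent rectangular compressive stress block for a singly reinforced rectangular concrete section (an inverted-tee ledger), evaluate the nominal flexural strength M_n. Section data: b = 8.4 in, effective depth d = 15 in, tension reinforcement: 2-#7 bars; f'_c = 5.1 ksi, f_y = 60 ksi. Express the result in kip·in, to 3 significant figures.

A_s = 2 × 0.6 = 1.2 in².
T = A_s f_y = 1.2 × 60 = 72 kips.
a = T/(0.85 f'_c b) = 72/(0.85 × 5.1 × 8.4) = 1.977 in.
M_n = T(d − a/2) = 72 × (15 − 0.9885) = 1008.8 kip·in.

M_n ≈ 1010 kip·in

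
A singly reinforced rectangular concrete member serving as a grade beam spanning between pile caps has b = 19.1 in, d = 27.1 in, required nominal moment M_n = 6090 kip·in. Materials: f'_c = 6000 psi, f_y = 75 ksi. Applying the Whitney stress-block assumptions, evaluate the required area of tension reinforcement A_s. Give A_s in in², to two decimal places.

From M_n = 0.85 f'_c a b (d − a/2):
a = d − √(d² − 2M_n/(0.85 f'_c b)) = 27.1 − √(27.1² − 2 × 6090/(0.85 × 6 × 19.1)) = 2.415 in.
A_s = 0.85 f'_c a b / f_y = 0.85 × 6 × 2.415 × 19.1 / 75 = 3.137 in².

A_s ≈ 3.14 in²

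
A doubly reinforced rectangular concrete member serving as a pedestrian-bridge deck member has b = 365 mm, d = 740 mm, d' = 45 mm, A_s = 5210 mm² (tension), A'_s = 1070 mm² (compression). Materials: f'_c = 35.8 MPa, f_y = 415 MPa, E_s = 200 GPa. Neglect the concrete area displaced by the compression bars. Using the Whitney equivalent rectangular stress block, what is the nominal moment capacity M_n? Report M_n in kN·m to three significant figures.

Assume both tension and compression steel yield.
Net tension couple steel: A_s − A'_s = 4140 mm².
a = (A_s − A'_s) f_y / (0.85 f'_c b) = 1718100/(0.85 × 35.8 × 365) = 154.69 mm.
c = a/β₁ = 154.69/0.794 = 194.82 mm; ε'_s = 0.003(c − d')/c = 0.0023 ≥ f_y/E_s = 0.0021, so compression steel does yield.
M_n = (A_s − A'_s) f_y (d − a/2) + A'_s f_y (d − d') = [1718100 × (740 − 77.345) + 444050 × (740 − 45)] × 10⁻⁶ = 1138.51 + 308.61 = 1447.12 kN·m.

M_n ≈ 1450 kN·m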